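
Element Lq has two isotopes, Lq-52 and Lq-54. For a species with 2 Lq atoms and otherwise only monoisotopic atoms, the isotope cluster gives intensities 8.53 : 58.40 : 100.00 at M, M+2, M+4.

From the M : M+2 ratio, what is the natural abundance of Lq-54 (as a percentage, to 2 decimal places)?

77.39%

If p is the fraction of Lq that is Lq-52, then I(M+2)/I(M) = [C(2,1)·p^1·(1−p)] / p^2 = 2·(1−p)/p = 58.40/8.53 = 6.8464
(1−p)/p = 6.8464/2 = 3.4232  ⇒  p = 1/(1 + 3.4232) = 0.2261
Lq-52: 22.61%, Lq-54: 77.39%.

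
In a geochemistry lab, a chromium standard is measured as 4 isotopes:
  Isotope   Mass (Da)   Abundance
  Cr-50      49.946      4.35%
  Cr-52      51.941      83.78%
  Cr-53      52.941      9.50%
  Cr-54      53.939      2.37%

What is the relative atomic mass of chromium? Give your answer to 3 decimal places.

Ar = Σ fᵢ·mᵢ = 0.0435 × 49.946 + 0.8378 × 51.941 + 0.0950 × 52.941 + 0.0237 × 53.939
= 2.1727 + 43.5162 + 5.0294 + 1.2784 = 51.9967 Da

51.997 Da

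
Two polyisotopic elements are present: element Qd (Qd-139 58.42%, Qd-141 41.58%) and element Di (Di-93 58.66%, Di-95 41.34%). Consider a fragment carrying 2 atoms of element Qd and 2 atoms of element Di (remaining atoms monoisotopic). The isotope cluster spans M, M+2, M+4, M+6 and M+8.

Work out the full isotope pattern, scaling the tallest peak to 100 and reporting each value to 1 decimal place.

Element Qd pattern (n=2): 0.34128964 : 0.48582072 : 0.17288964
Element Di pattern (n=2): 0.34409956 : 0.48500088 : 0.17089956
Convolve the two distributions (both contribute in 2-u steps):
  M: 0.34128964×0.34409956 = 0.117438
  M+2: 0.34128964×0.48500088 + 0.48582072×0.34409956 = 0.332696
  M+4: 0.34128964×0.17089956 + 0.48582072×0.48500088 + 0.17288964×0.34409956 = 0.353441
  M+6: 0.48582072×0.17089956 + 0.17288964×0.48500088 = 0.166878
  M+8: 0.17288964×0.17089956 = 0.029547
Scale to base peak (0.353441) = 100: 33.2 : 94.1 : 100.0 : 47.2 : 8.4

33.2 : 94.1 : 100.0 : 47.2 : 8.4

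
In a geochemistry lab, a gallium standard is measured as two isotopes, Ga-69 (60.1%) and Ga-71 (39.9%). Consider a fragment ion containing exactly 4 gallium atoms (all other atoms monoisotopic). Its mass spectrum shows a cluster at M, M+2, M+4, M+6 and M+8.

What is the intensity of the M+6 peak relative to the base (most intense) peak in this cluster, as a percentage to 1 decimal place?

(0.601 + 0.399)^4 gives M 0.1305, M+2 0.3465, M+4 0.3450, M+6 0.1527, M+8 0.0253; the largest is M+2.
P(M+2) = C(4,1) × 0.601^3 × 0.399^1 = 4 × 0.2170818 × 0.3990 = 0.346463 (base)
P(M+6) = C(4,3) × 0.601^1 × 0.399^3 = 4 × 0.6010 × 0.0635212 = 0.152705
Relative intensity = 0.152705 / 0.346463 × 100 = 44.1

44.1%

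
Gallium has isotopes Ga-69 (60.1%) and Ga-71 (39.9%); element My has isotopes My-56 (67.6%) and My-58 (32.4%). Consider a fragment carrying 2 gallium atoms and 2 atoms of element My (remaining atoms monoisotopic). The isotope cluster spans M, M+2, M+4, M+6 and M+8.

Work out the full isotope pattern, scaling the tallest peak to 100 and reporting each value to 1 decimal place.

Gallium pattern (n=2): 0.361201 : 0.479598 : 0.159201
Element My pattern (n=2): 0.456976 : 0.438048 : 0.104976
Convolve the two distributions (both contribute in 2-u steps):
  M: 0.361201×0.456976 = 0.165060
  M+2: 0.361201×0.438048 + 0.479598×0.456976 = 0.377388
  M+4: 0.361201×0.104976 + 0.479598×0.438048 + 0.159201×0.456976 = 0.320755
  M+6: 0.479598×0.104976 + 0.159201×0.438048 = 0.120084
  M+8: 0.159201×0.104976 = 0.016712
Scale to base peak (0.377388) = 100: 43.7 : 100.0 : 85.0 : 31.8 : 4.4

43.7 : 100.0 : 85.0 : 31.8 : 4.4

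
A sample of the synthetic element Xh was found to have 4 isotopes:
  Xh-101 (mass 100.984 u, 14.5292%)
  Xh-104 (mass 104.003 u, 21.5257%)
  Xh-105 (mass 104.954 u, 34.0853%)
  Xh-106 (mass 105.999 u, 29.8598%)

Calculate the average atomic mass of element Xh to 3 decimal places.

104.485 u

The abundance-weighted mean is 0.145292 × 100.984 + 0.215257 × 104.003 + 0.340853 × 104.954 + 0.298598 × 105.999
= 14.6722 + 22.3874 + 35.7739 + 31.6511 = 104.4846 u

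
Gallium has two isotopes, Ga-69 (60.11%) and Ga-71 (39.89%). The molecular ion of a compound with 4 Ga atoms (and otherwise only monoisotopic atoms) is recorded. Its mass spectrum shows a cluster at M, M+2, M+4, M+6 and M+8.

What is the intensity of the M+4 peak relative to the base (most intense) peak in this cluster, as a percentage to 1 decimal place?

99.5%

(0.6011 + 0.3989)^4 gives M 0.1306, M+2 0.3465, M+4 0.3450, M+6 0.1526, M+8 0.0253; the largest is M+2.
P(M+2) = C(4,1) × 0.6011^3 × 0.3989^1 = 4 × 0.21719018 × 0.3989 = 0.346549 (base)
P(M+4) = C(4,2) × 0.6011^2 × 0.3989^2 = 6 × 0.36132121 × 0.15912121 = 0.344963
Relative intensity = 0.344963 / 0.346549 × 100 = 99.5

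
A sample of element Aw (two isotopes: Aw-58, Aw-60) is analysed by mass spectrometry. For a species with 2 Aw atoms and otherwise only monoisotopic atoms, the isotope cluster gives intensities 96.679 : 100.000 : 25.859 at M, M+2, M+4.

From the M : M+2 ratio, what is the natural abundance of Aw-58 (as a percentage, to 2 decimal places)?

Let p = fractional abundance of Aw-58. I(M+2)/I(M) = [C(2,1)·p^1·(1−p)] / p^2 = 2·(1−p)/p = 100.000/96.679 = 1.0344
(1−p)/p = 1.0344/2 = 0.5172  ⇒  p = 1/(1 + 0.5172) = 0.6591
Aw-58: 65.91%, Aw-60: 34.09%.

65.91%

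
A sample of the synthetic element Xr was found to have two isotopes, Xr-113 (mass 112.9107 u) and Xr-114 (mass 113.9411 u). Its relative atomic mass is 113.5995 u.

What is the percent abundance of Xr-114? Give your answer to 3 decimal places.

Let x be the fractional abundance of Xr-113; then Xr-114 has abundance 1 − x.
112.9107·x + 113.9411·(1 − x) = 113.5995
(112.9107 − 113.9411)·x = 113.5995 − 113.9411
x = -0.3416 / -1.0304 = 0.33152 → 33.152% Xr-113, 66.848% Xr-114.

66.848%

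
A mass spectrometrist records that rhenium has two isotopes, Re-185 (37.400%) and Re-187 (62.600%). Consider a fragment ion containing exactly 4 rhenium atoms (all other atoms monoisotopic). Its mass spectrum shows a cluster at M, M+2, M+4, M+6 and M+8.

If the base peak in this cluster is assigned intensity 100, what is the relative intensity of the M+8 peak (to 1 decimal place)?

41.8

Binomial terms of (0.37400 + 0.62600)^4: M 0.0196, M+2 0.1310, M+4 0.3289, M+6 0.3670, M+8 0.1536 → M+6 is the base peak.
P(M+6) = C(4,3) × 0.37400^1 × 0.62600^3 = 4 × 0.3740 × 0.24531438 = 0.366990 (base)
P(M+8) = C(4,4) × 0.37400^0 × 0.62600^4 = 1 × 1.0000 × 0.1535668 = 0.153567
Relative intensity = 0.153567 / 0.366990 × 100 = 41.8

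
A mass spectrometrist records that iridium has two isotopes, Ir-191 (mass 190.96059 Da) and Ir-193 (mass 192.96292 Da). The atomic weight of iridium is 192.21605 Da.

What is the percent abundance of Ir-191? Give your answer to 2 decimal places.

With x = fraction of Ir-191 (so Ir-193 is 1 − x):
190.96059·x + 192.96292·(1 − x) = 192.21605
(190.96059 − 192.96292)·x = 192.21605 − 192.96292
x = -0.74687 / -2.00233 = 0.37300 → 37.30% Ir-191, 62.70% Ir-193.

37.30%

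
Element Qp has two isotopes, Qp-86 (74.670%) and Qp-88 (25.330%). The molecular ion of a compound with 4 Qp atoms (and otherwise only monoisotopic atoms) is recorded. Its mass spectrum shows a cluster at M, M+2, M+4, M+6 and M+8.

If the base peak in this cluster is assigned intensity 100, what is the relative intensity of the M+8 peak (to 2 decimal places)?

0.98

Term probabilities: M 0.3109, M+2 0.4218, M+4 0.2146, M+6 0.0485, M+8 0.0041. Base peak = M+2.
P(M+2) = C(4,1) × 0.74670^3 × 0.25330^1 = 4 × 0.41633072 × 0.2533 = 0.421826 (base)
P(M+8) = C(4,4) × 0.74670^0 × 0.25330^4 = 1 × 1.0000 × 0.00411662 = 0.004117
Relative intensity = 0.004117 / 0.421826 × 100 = 0.98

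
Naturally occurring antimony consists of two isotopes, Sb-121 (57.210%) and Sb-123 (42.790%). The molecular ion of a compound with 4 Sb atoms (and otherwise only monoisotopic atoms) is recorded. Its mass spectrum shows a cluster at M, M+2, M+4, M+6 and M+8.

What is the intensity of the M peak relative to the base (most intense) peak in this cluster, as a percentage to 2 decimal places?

(0.57210 + 0.42790)^4 gives M 0.1071, M+2 0.3205, M+4 0.3596, M+6 0.1793, M+8 0.0335; the largest is M+4.
P(M+4) = C(4,2) × 0.57210^2 × 0.42790^2 = 6 × 0.32729841 × 0.18309841 = 0.359567 (base)
P(M) = C(4,0) × 0.57210^4 × 0.42790^0 = 1 × 0.10712425 × 1.0000 = 0.107124
Relative intensity = 0.107124 / 0.359567 × 100 = 29.79

29.79%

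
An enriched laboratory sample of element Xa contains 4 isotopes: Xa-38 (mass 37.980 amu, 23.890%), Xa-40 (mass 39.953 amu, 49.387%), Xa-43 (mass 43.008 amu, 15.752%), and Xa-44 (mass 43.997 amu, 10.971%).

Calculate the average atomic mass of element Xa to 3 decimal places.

40.407 amu

Weight each isotope mass by its fractional abundance: 0.23890 × 37.980 + 0.49387 × 39.953 + 0.15752 × 43.008 + 0.10971 × 43.997
= 9.0734 + 19.7316 + 6.7746 + 4.8269 = 40.4065 amu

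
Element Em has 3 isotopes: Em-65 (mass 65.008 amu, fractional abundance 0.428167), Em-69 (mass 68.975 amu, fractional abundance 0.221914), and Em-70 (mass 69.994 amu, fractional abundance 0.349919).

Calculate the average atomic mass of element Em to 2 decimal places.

Weight each isotope mass by its fractional abundance: 0.428167 × 65.008 + 0.221914 × 68.975 + 0.349919 × 69.994
= 27.8343 + 15.3065 + 24.4922 = 67.6330 amu

67.63 amu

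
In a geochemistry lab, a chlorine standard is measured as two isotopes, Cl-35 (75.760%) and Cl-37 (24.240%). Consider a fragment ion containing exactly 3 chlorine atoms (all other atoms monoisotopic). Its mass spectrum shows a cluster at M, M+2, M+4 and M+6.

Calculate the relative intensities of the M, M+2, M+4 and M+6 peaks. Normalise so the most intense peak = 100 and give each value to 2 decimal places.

Expanding (0.75760 + 0.24240)^3:
P(M) = 0.75760^3 = 0.434830
P(M+2) = 3 × 0.75760^2 × 0.24240^1 = 0.417382
P(M+4) = 3 × 0.75760^1 × 0.24240^2 = 0.133545
P(M+6) = 0.24240^3 = 0.014243
The M peak is largest (0.434830); scaling to 100 gives 100.00 : 95.99 : 30.71 : 3.28.

100.00 : 95.99 : 30.71 : 3.28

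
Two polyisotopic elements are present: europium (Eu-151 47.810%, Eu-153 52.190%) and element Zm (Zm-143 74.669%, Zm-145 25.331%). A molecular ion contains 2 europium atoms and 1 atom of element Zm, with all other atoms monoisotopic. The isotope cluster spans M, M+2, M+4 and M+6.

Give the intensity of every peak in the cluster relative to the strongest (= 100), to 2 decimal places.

39.64 : 100.00 : 76.60 : 16.03

Europium pattern (n=2): 0.22857961 : 0.49904078 : 0.27237961
Element Zm pattern (n=1): 0.74669 : 0.25331
Convolve the two distributions (both contribute in 2-u steps):
  M: 0.22857961×0.74669 = 0.170678
  M+2: 0.22857961×0.25331 + 0.49904078×0.74669 = 0.430530
  M+4: 0.49904078×0.25331 + 0.27237961×0.74669 = 0.329795
  M+6: 0.27237961×0.25331 = 0.068996
Scale to base peak (0.430530) = 100: 39.64 : 100.00 : 76.60 : 16.03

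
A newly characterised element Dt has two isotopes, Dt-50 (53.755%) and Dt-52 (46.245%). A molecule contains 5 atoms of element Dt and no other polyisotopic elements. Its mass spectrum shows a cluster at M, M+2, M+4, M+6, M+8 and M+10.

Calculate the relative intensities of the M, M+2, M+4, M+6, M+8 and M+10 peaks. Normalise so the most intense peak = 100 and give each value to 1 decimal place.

The 5 Dt atoms are independent, so intensities follow the terms of (0.53755 + 0.46245)^5.
P(M) = 0.53755^5 = 0.044884
P(M+2) = 5 × 0.53755^4 × 0.46245^1 = 0.193068
P(M+4) = 10 × 0.53755^3 × 0.46245^2 = 0.332190
P(M+6) = 10 × 0.53755^2 × 0.46245^3 = 0.285780
P(M+8) = 5 × 0.53755^1 × 0.46245^4 = 0.122927
P(M+10) = 0.46245^5 = 0.021151
The M+4 peak is largest (0.332190); scaling to 100 gives 13.5 : 58.1 : 100.0 : 86.0 : 37.0 : 6.4.

13.5 : 58.1 : 100.0 : 86.0 : 37.0 : 6.4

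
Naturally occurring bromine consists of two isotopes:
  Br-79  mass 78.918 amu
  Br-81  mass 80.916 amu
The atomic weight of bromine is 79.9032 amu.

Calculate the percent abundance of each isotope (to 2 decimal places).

With x = fraction of Br-79 (so Br-81 is 1 − x):
78.918·x + 80.916·(1 − x) = 79.9032
(78.918 − 80.916)·x = 79.9032 − 80.916
x = -1.0128 / -1.998 = 0.50691 → 50.69% Br-79, 49.31% Br-81.

Br-79: 50.69%, Br-81: 49.31%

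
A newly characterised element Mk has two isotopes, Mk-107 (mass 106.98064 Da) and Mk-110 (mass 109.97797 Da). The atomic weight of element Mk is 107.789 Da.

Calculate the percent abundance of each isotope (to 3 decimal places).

Mk-107: 73.031%, Mk-110: 26.969%

With x = fraction of Mk-107 (so Mk-110 is 1 − x):
106.98064·x + 109.97797·(1 − x) = 107.789
(106.98064 − 109.97797)·x = 107.789 − 109.97797
x = -2.18897 / -2.99733 = 0.73031 → 73.031% Mk-107, 26.969% Mk-110.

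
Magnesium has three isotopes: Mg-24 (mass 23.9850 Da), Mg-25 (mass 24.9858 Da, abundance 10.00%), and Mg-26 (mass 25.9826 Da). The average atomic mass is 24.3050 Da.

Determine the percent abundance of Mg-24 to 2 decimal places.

78.99%

The remaining 90.00% is split between Mg-24 (fraction x) and Mg-26 (fraction 0.9000 − x).
Substituting: 23.9850x + 25.9826(0.9000 − x) = 21.80642
(23.9850 − 25.9826)x = -1.57792  ⇒  x = 0.78991, y = 0.11009
Mg-24: 78.99%, Mg-26: 11.01%.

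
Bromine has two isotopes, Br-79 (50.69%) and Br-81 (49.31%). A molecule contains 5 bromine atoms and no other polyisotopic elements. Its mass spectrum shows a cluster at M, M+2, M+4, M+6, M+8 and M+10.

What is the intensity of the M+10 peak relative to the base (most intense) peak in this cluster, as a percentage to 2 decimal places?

Term probabilities: M 0.0335, M+2 0.1628, M+4 0.3167, M+6 0.3081, M+8 0.1498, M+10 0.0292. Base peak = M+4.
P(M+4) = C(5,2) × 0.5069^3 × 0.4931^2 = 10 × 0.13024674 × 0.24314761 = 0.316692 (base)
P(M+10) = C(5,5) × 0.5069^0 × 0.4931^5 = 1 × 1.0000 × 0.02915245 = 0.029152
Relative intensity = 0.029152 / 0.316692 × 100 = 9.21

9.21%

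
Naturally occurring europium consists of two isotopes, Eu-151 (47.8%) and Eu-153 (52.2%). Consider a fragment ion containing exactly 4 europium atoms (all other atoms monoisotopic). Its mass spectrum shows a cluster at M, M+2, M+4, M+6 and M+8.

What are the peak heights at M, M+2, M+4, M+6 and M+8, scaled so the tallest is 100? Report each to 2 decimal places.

13.98 : 61.05 : 100.00 : 72.80 : 19.88

Each Eu atom is independently Eu-151 (p = 0.478) or Eu-153 (q = 0.522); the cluster is the binomial expansion (p + q)^4.
P(M) = 0.478^4 = 0.052205
P(M+2) = 4 × 0.478^3 × 0.522^1 = 0.228042
P(M+4) = 6 × 0.478^2 × 0.522^2 = 0.373549
P(M+6) = 4 × 0.478^1 × 0.522^3 = 0.271956
P(M+8) = 0.522^4 = 0.074248
The M+4 peak is largest (0.373549); scaling to 100 gives 13.98 : 61.05 : 100.00 : 72.80 : 19.88.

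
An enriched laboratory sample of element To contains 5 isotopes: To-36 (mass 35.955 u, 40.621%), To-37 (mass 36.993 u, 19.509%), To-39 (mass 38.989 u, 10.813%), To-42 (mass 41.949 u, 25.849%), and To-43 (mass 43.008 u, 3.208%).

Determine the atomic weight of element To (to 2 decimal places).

Ar = Σ fᵢ·mᵢ = 0.40621 × 35.955 + 0.19509 × 36.993 + 0.10813 × 38.989 + 0.25849 × 41.949 + 0.03208 × 43.008
= 14.6053 + 7.2170 + 4.2159 + 10.8434 + 1.3797 = 38.2613 u

38.26 u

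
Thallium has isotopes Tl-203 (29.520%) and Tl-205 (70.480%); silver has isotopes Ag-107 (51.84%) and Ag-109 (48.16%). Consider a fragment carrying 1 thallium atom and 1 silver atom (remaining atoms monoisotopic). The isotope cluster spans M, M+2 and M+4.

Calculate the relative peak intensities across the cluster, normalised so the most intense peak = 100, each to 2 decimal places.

Thallium pattern (n=1): 0.2952 : 0.7048
Silver pattern (n=1): 0.5184 : 0.4816
Convolve the two distributions (both contribute in 2-u steps):
  M: 0.2952×0.5184 = 0.153032
  M+2: 0.2952×0.4816 + 0.7048×0.5184 = 0.507537
  M+4: 0.7048×0.4816 = 0.339432
Scale to base peak (0.507537) = 100: 30.15 : 100.00 : 66.88

30.15 : 100.00 : 66.88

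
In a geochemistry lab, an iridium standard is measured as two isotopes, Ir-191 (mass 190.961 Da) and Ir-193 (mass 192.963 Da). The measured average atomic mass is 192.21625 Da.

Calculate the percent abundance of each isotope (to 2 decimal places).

Ir-191: 37.30%, Ir-193: 62.70%

Let x be the fractional abundance of Ir-191; then Ir-193 has abundance 1 − x.
190.961·x + 192.963·(1 − x) = 192.21625
(190.961 − 192.963)·x = 192.21625 − 192.963
x = -0.74675 / -2.002 = 0.37300 → 37.30% Ir-191, 62.70% Ir-193.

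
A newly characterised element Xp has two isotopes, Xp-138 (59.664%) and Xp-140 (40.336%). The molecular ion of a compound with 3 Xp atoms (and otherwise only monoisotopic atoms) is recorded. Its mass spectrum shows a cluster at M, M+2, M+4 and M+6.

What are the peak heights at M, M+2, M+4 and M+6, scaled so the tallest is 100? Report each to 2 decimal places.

Each Xp atom is independently Xp-138 (p = 0.59664) or Xp-140 (q = 0.40336); the cluster is the binomial expansion (p + q)^3.
P(M) = 0.59664^3 = 0.212391
P(M+2) = 3 × 0.59664^2 × 0.40336^1 = 0.430763
P(M+4) = 3 × 0.59664^1 × 0.40336^2 = 0.291219
P(M+6) = 0.40336^3 = 0.065626
The M+2 peak is largest (0.430763); scaling to 100 gives 49.31 : 100.00 : 67.61 : 15.23.

49.31 : 100.00 : 67.61 : 15.23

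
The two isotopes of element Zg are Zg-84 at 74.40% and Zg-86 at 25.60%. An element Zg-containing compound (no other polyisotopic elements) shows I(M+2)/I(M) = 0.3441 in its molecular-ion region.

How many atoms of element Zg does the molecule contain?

For n independent Zg atoms, I(M+2)/I(M) = n · (abundance Zg-86) / (abundance Zg-84) = n · 0.2560/0.7440.
n = 0.3441 × 0.7440/0.2560 = 1.00 ≈ 1

1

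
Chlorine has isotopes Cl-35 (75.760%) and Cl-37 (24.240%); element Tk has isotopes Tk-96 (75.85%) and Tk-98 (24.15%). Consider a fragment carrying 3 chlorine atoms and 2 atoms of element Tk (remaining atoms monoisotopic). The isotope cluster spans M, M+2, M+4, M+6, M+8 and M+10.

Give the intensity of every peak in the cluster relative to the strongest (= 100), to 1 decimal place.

62.6 : 100.0 : 63.9 : 20.4 : 3.3 : 0.2

Chlorine pattern (n=3): 0.4348304 : 0.41738208 : 0.13354464 : 0.01424288
Element Tk pattern (n=2): 0.57532225 : 0.3663555 : 0.05832225
Convolve the two distributions (both contribute in 2-u steps):
  M: 0.4348304×0.57532225 = 0.250168
  M+2: 0.4348304×0.3663555 + 0.41738208×0.57532225 = 0.399432
  M+4: 0.4348304×0.05832225 + 0.41738208×0.3663555 + 0.13354464×0.57532225 = 0.255102
  M+6: 0.41738208×0.05832225 + 0.13354464×0.3663555 + 0.01424288×0.57532225 = 0.081462
  M+8: 0.13354464×0.05832225 + 0.01424288×0.3663555 = 0.013007
  M+10: 0.01424288×0.05832225 = 0.000831
Scale to base peak (0.399432) = 100: 62.6 : 100.0 : 63.9 : 20.4 : 3.3 : 0.2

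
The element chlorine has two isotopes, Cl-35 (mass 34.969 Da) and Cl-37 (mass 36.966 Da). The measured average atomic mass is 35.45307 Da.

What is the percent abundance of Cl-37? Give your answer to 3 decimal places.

Let x be the fractional abundance of Cl-35; then Cl-37 has abundance 1 − x.
34.969·x + 36.966·(1 − x) = 35.45307
(34.969 − 36.966)·x = 35.45307 − 36.966
x = -1.51293 / -1.997 = 0.75760 → 75.760% Cl-35, 24.240% Cl-37.

24.240%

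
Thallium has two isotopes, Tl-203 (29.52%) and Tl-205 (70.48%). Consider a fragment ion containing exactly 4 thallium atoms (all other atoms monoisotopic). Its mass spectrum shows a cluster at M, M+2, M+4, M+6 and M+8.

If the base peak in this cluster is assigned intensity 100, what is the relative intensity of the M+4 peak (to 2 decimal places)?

Term probabilities: M 0.0076, M+2 0.0725, M+4 0.2597, M+6 0.4134, M+8 0.2468. Base peak = M+6.
P(M+6) = C(4,3) × 0.2952^1 × 0.7048^3 = 4 × 0.2952 × 0.35010449 = 0.413403 (base)
P(M+4) = C(4,2) × 0.2952^2 × 0.7048^2 = 6 × 0.08714304 × 0.49674304 = 0.259726
Relative intensity = 0.259726 / 0.413403 × 100 = 62.83

62.83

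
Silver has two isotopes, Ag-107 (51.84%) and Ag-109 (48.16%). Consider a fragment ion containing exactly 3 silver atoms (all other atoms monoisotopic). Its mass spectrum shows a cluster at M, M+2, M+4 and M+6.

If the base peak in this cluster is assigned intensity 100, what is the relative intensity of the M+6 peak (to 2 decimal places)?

28.77

(0.5184 + 0.4816)^3 gives M 0.1393, M+2 0.3883, M+4 0.3607, M+6 0.1117; the largest is M+2.
P(M+2) = C(3,1) × 0.5184^2 × 0.4816^1 = 3 × 0.26873856 × 0.4816 = 0.388273 (base)
P(M+6) = C(3,3) × 0.5184^0 × 0.4816^3 = 1 × 1.0000 × 0.11170161 = 0.111702
Relative intensity = 0.111702 / 0.388273 × 100 = 28.77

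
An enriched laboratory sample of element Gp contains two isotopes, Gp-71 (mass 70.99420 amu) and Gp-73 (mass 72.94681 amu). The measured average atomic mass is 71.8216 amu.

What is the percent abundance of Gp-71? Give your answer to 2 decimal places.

57.63%

Let x be the fractional abundance of Gp-71; then Gp-73 has abundance 1 − x.
70.99420·x + 72.94681·(1 − x) = 71.8216
(70.99420 − 72.94681)·x = 71.8216 − 72.94681
x = -1.12521 / -1.95261 = 0.57626 → 57.63% Gp-71, 42.37% Gp-73.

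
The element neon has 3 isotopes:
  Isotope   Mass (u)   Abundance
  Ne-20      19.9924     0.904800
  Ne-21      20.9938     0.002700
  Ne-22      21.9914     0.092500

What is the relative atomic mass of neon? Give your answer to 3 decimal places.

Ar = Σ fᵢ·mᵢ = 0.904800 × 19.9924 + 0.002700 × 20.9938 + 0.092500 × 21.9914
= 18.08912 + 0.05668 + 2.03420 = 20.18000 u

20.180 u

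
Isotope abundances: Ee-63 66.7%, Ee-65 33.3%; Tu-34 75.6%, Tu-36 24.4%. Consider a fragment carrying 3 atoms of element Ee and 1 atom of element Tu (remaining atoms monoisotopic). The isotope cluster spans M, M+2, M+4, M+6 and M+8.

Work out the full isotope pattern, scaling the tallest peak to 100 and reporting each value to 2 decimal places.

Element Ee pattern (n=3): 0.29674096 : 0.44444411 : 0.22188889 : 0.03692604
Element Tu pattern (n=1): 0.7560 : 0.2440
Convolve the two distributions (both contribute in 2-u steps):
  M: 0.29674096×0.7560 = 0.224336
  M+2: 0.29674096×0.2440 + 0.44444411×0.7560 = 0.408405
  M+4: 0.44444411×0.2440 + 0.22188889×0.7560 = 0.276192
  M+6: 0.22188889×0.2440 + 0.03692604×0.7560 = 0.082057
  M+8: 0.03692604×0.2440 = 0.009010
Scale to base peak (0.408405) = 100: 54.93 : 100.00 : 67.63 : 20.09 : 2.21

54.93 : 100.00 : 67.63 : 20.09 : 2.21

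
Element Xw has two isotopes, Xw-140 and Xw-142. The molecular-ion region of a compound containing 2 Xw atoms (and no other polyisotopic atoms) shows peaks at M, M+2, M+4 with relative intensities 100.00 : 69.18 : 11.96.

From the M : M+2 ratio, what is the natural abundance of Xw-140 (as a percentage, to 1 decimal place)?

74.3%

If p is the fraction of Xw that is Xw-140, then I(M+2)/I(M) = [C(2,1)·p^1·(1−p)] / p^2 = 2·(1−p)/p = 69.18/100.00 = 0.6918
(1−p)/p = 0.6918/2 = 0.3459  ⇒  p = 1/(1 + 0.3459) = 0.7430
Xw-140: 74.3%, Xw-142: 25.7%.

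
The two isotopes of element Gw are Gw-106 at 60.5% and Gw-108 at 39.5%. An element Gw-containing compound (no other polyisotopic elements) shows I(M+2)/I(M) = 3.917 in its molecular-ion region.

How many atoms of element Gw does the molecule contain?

The M+2/M ratio from n Gw atoms is n · q/p = n · 0.395/0.605.
n = 3.917 × 0.605/0.395 = 6.00 ≈ 6

6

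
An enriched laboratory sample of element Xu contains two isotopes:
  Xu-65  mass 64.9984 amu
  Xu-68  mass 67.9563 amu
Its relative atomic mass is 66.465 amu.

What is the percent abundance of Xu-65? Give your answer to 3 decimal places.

With x = fraction of Xu-65 (so Xu-68 is 1 − x):
64.9984·x + 67.9563·(1 − x) = 66.465
(64.9984 − 67.9563)·x = 66.465 − 67.9563
x = -1.4913 / -2.9579 = 0.50418 → 50.418% Xu-65, 49.582% Xu-68.

50.418%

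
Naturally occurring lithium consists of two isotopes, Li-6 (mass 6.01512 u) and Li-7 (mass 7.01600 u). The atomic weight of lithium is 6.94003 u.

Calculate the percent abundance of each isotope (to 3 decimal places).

Writing the weighted mean with unknown fraction x of Li-6:
6.01512·x + 7.01600·(1 − x) = 6.94003
(6.01512 − 7.01600)·x = 6.94003 − 7.01600
x = -0.07597 / -1.00088 = 0.07590 → 7.590% Li-6, 92.410% Li-7.

Li-6: 7.590%, Li-7: 92.410%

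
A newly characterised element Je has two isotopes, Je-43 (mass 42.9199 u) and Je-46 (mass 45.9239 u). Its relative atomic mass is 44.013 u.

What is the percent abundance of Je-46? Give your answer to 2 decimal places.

Let x be the fractional abundance of Je-43; then Je-46 has abundance 1 − x.
42.9199·x + 45.9239·(1 − x) = 44.013
(42.9199 − 45.9239)·x = 44.013 − 45.9239
x = -1.9109 / -3.0040 = 0.63612 → 63.61% Je-43, 36.39% Je-46.

36.39%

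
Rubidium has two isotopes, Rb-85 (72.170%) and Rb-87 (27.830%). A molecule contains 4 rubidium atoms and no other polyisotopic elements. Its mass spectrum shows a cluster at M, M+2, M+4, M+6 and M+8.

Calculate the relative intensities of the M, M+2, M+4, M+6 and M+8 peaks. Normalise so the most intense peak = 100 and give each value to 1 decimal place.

64.8 : 100.0 : 57.8 : 14.9 : 1.4

Each Rb atom is independently Rb-85 (p = 0.72170) or Rb-87 (q = 0.27830); the cluster is the binomial expansion (p + q)^4.
P(M) = 0.72170^4 = 0.271286
P(M+2) = 4 × 0.72170^3 × 0.27830^1 = 0.418450
P(M+4) = 6 × 0.72170^2 × 0.27830^2 = 0.242042
P(M+6) = 4 × 0.72170^1 × 0.27830^3 = 0.062224
P(M+8) = 0.27830^4 = 0.005999
The M+2 peak is largest (0.418450); scaling to 100 gives 64.8 : 100.0 : 57.8 : 14.9 : 1.4.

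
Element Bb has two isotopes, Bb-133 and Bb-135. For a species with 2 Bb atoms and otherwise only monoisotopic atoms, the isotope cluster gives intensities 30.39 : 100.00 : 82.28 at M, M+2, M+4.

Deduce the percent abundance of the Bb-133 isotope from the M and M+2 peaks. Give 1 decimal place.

If p is the fraction of Bb that is Bb-133, then I(M+2)/I(M) = [C(2,1)·p^1·(1−p)] / p^2 = 2·(1−p)/p = 100.00/30.39 = 3.2906
(1−p)/p = 3.2906/2 = 1.6453  ⇒  p = 1/(1 + 1.6453) = 0.3780
Bb-133: 37.8%, Bb-135: 62.2%.

37.8%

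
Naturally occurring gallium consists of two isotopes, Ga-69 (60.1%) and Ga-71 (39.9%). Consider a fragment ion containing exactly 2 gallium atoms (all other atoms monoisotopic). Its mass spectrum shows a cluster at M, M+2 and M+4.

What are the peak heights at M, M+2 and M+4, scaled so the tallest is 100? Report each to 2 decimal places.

75.31 : 100.00 : 33.19

Expanding (0.601 + 0.399)^2:
P(M) = 0.601^2 = 0.361201
P(M+2) = 2 × 0.601^1 × 0.399^1 = 0.479598
P(M+4) = 0.399^2 = 0.159201
The M+2 peak is largest (0.479598); scaling to 100 gives 75.31 : 100.00 : 33.19.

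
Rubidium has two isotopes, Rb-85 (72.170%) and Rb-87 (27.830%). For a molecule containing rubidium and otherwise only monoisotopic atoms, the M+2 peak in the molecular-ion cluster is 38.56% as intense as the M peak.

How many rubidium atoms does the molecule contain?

The M+2/M ratio from n Rb atoms is n · q/p = n · 0.27830/0.72170.
n = 0.3856 × 0.72170/0.27830 = 1.00 ≈ 1

1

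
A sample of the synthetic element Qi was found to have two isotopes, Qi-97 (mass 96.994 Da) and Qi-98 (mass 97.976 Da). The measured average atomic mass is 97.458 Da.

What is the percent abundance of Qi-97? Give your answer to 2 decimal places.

Let x be the fractional abundance of Qi-97; then Qi-98 has abundance 1 − x.
96.994·x + 97.976·(1 − x) = 97.458
(96.994 − 97.976)·x = 97.458 − 97.976
x = -0.518 / -0.982 = 0.52749 → 52.75% Qi-97, 47.25% Qi-98.

52.75%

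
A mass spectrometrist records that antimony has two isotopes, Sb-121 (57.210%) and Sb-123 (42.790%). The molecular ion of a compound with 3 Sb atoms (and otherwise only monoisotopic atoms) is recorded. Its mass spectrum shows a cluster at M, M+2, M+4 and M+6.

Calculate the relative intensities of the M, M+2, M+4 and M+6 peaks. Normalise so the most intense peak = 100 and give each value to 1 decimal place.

The 3 Sb atoms are independent, so intensities follow the terms of (0.57210 + 0.42790)^3.
P(M) = 0.57210^3 = 0.187247
P(M+2) = 3 × 0.57210^2 × 0.42790^1 = 0.420153
P(M+4) = 3 × 0.57210^1 × 0.42790^2 = 0.314252
P(M+6) = 0.42790^3 = 0.078348
The M+2 peak is largest (0.420153); scaling to 100 gives 44.6 : 100.0 : 74.8 : 18.6.

44.6 : 100.0 : 74.8 : 18.6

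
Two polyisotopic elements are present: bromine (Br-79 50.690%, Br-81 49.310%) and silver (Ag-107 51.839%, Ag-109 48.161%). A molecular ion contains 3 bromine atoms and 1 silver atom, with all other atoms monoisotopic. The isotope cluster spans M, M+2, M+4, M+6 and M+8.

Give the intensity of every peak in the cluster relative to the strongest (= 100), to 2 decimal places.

Bromine pattern (n=3): 0.13024674 : 0.3801026 : 0.36975457 : 0.11989609
Silver pattern (n=1): 0.51839 : 0.48161
Convolve the two distributions (both contribute in 2-u steps):
  M: 0.13024674×0.51839 = 0.067519
  M+2: 0.13024674×0.48161 + 0.3801026×0.51839 = 0.259770
  M+4: 0.3801026×0.48161 + 0.36975457×0.51839 = 0.374738
  M+6: 0.36975457×0.48161 + 0.11989609×0.51839 = 0.240230
  M+8: 0.11989609×0.48161 = 0.057743
Scale to base peak (0.374738) = 100: 18.02 : 69.32 : 100.00 : 64.11 : 15.41

18.02 : 69.32 : 100.00 : 64.11 : 15.41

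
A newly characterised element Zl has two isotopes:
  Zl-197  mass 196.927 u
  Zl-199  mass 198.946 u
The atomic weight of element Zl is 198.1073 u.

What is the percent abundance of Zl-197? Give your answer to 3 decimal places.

Let x be the fractional abundance of Zl-197; then Zl-199 has abundance 1 − x.
196.927·x + 198.946·(1 − x) = 198.1073
(196.927 − 198.946)·x = 198.1073 − 198.946
x = -0.8387 / -2.019 = 0.41540 → 41.540% Zl-197, 58.460% Zl-199.

41.540%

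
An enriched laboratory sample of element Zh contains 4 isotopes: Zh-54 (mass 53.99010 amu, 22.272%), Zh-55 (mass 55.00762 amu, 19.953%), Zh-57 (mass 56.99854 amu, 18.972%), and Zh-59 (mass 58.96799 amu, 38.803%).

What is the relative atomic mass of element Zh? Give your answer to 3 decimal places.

56.695 amu

Weight each isotope mass by its fractional abundance: 0.22272 × 53.99010 + 0.19953 × 55.00762 + 0.18972 × 56.99854 + 0.38803 × 58.96799
= 12.024675 + 10.975670 + 10.813763 + 22.881349 = 56.695457 amu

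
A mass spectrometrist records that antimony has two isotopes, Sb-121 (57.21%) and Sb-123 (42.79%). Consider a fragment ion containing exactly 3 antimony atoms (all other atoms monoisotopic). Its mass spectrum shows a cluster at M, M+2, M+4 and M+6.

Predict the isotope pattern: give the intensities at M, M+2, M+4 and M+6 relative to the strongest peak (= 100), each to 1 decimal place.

44.6 : 100.0 : 74.8 : 18.6

Expanding (0.5721 + 0.4279)^3:
P(M) = 0.5721^3 = 0.187247
P(M+2) = 3 × 0.5721^2 × 0.4279^1 = 0.420153
P(M+4) = 3 × 0.5721^1 × 0.4279^2 = 0.314252
P(M+6) = 0.4279^3 = 0.078348
The M+2 peak is largest (0.420153); scaling to 100 gives 44.6 : 100.0 : 74.8 : 18.6.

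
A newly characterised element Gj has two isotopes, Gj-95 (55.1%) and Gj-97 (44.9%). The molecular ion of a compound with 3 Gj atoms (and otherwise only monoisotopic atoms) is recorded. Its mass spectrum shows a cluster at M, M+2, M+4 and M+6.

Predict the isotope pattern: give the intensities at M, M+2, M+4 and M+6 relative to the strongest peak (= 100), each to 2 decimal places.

40.91 : 100.00 : 81.49 : 22.13

Expanding (0.551 + 0.449)^3:
P(M) = 0.551^3 = 0.167284
P(M+2) = 3 × 0.551^2 × 0.449^1 = 0.408951
P(M+4) = 3 × 0.551^1 × 0.449^2 = 0.333246
P(M+6) = 0.449^3 = 0.090519
The M+2 peak is largest (0.408951); scaling to 100 gives 40.91 : 100.00 : 81.49 : 22.13.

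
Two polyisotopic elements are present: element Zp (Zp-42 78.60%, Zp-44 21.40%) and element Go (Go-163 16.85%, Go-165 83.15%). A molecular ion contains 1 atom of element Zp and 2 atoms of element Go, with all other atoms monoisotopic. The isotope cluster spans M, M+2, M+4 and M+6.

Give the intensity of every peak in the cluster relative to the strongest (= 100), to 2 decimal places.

Element Zp pattern (n=1): 0.7860 : 0.2140
Element Go pattern (n=2): 0.02839225 : 0.2802155 : 0.69139225
Convolve the two distributions (both contribute in 2-u steps):
  M: 0.7860×0.02839225 = 0.022316
  M+2: 0.7860×0.2802155 + 0.2140×0.02839225 = 0.226325
  M+4: 0.7860×0.69139225 + 0.2140×0.2802155 = 0.603400
  M+6: 0.2140×0.69139225 = 0.147958
Scale to base peak (0.603400) = 100: 3.70 : 37.51 : 100.00 : 24.52

3.70 : 37.51 : 100.00 : 24.52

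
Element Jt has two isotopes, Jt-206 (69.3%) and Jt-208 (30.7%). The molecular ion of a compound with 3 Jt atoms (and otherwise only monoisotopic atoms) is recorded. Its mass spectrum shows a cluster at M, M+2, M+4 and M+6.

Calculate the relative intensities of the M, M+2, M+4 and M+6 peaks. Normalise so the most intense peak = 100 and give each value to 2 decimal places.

75.24 : 100.00 : 44.30 : 6.54

The 3 Jt atoms are independent, so intensities follow the terms of (0.693 + 0.307)^3.
P(M) = 0.693^3 = 0.332813
P(M+2) = 3 × 0.693^2 × 0.307^1 = 0.442309
P(M+4) = 3 × 0.693^1 × 0.307^2 = 0.195944
P(M+6) = 0.307^3 = 0.028934
The M+2 peak is largest (0.442309); scaling to 100 gives 75.24 : 100.00 : 44.30 : 6.54.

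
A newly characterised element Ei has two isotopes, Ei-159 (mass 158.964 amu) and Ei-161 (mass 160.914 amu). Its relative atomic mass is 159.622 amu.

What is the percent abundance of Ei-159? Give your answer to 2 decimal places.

66.26%

Writing the weighted mean with unknown fraction x of Ei-159:
158.964·x + 160.914·(1 − x) = 159.622
(158.964 − 160.914)·x = 159.622 − 160.914
x = -1.292 / -1.950 = 0.66256 → 66.26% Ei-159, 33.74% Ei-161.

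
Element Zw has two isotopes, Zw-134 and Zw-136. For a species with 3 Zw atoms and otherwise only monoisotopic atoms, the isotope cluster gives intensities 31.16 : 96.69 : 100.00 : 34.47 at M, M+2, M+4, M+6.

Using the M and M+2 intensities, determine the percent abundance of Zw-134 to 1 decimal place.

49.2%

Write p for the Zw-134 fraction. I(M+2)/I(M) = [C(3,1)·p^2·(1−p)] / p^3 = 3·(1−p)/p = 96.69/31.16 = 3.1030
(1−p)/p = 3.1030/3 = 1.0343  ⇒  p = 1/(1 + 1.0343) = 0.4916
Zw-134: 49.2%, Zw-136: 50.8%.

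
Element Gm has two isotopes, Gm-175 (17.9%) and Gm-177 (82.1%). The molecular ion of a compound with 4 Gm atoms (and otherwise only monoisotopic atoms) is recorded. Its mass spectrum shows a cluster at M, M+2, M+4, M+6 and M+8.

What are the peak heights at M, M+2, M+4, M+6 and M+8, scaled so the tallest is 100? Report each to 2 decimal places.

Expanding (0.179 + 0.821)^4:
P(M) = 0.179^4 = 0.001027
P(M+2) = 4 × 0.179^3 × 0.821^1 = 0.018835
P(M+4) = 6 × 0.179^2 × 0.821^2 = 0.129582
P(M+6) = 4 × 0.179^1 × 0.821^3 = 0.396226
P(M+8) = 0.821^4 = 0.454331
The M+8 peak is largest (0.454331); scaling to 100 gives 0.23 : 4.15 : 28.52 : 87.21 : 100.00.

0.23 : 4.15 : 28.52 : 87.21 : 100.00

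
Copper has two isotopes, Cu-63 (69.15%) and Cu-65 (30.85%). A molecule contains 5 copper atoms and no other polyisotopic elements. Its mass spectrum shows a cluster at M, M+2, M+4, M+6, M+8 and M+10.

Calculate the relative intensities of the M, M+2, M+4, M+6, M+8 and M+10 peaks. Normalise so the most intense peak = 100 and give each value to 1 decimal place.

The 5 Cu atoms are independent, so intensities follow the terms of (0.6915 + 0.3085)^5.
P(M) = 0.6915^5 = 0.158111
P(M+2) = 5 × 0.6915^4 × 0.3085^1 = 0.352691
P(M+4) = 10 × 0.6915^3 × 0.3085^2 = 0.314693
P(M+6) = 10 × 0.6915^2 × 0.3085^3 = 0.140394
P(M+8) = 5 × 0.6915^1 × 0.3085^4 = 0.031317
P(M+10) = 0.3085^5 = 0.002794
The M+2 peak is largest (0.352691); scaling to 100 gives 44.8 : 100.0 : 89.2 : 39.8 : 8.9 : 0.8.

44.8 : 100.0 : 89.2 : 39.8 : 8.9 : 0.8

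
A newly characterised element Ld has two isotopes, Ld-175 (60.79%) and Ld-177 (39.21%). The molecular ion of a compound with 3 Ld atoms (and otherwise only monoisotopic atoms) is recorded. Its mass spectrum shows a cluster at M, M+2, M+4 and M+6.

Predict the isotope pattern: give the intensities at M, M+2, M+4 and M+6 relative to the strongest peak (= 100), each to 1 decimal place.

51.7 : 100.0 : 64.5 : 13.9

The 3 Ld atoms are independent, so intensities follow the terms of (0.6079 + 0.3921)^3.
P(M) = 0.6079^3 = 0.224645
P(M+2) = 3 × 0.6079^2 × 0.3921^1 = 0.434693
P(M+4) = 3 × 0.6079^1 × 0.3921^2 = 0.280380
P(M+6) = 0.3921^3 = 0.060282
The M+2 peak is largest (0.434693); scaling to 100 gives 51.7 : 100.0 : 64.5 : 13.9.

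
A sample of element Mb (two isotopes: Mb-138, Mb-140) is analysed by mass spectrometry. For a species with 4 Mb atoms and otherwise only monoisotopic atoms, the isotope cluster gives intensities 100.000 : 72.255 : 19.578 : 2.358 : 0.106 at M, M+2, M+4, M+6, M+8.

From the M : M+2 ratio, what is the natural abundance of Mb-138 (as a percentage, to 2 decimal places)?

Let p = fractional abundance of Mb-138. I(M+2)/I(M) = [C(4,1)·p^3·(1−p)] / p^4 = 4·(1−p)/p = 72.255/100.000 = 0.7225
(1−p)/p = 0.7225/4 = 0.1806  ⇒  p = 1/(1 + 0.1806) = 0.8470
Mb-138: 84.70%, Mb-140: 15.30%.

84.70%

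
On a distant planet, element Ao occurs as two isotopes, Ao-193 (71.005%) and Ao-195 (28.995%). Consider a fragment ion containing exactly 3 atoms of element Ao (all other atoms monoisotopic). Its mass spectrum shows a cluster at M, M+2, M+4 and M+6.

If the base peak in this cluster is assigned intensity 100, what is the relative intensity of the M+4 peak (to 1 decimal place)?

Binomial terms of (0.71005 + 0.28995)^3: M 0.3580, M+2 0.4386, M+4 0.1791, M+6 0.0244 → M+2 is the base peak.
P(M+2) = C(3,1) × 0.71005^2 × 0.28995^1 = 3 × 0.504171 × 0.28995 = 0.438553 (base)
P(M+4) = C(3,2) × 0.71005^1 × 0.28995^2 = 3 × 0.71005 × 0.084071 = 0.179084
Relative intensity = 0.179084 / 0.438553 × 100 = 40.8

40.8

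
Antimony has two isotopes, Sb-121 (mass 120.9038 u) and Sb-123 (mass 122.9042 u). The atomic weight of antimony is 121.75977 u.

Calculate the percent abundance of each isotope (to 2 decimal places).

Let x be the fractional abundance of Sb-121; then Sb-123 has abundance 1 − x.
120.9038·x + 122.9042·(1 − x) = 121.75977
(120.9038 − 122.9042)·x = 121.75977 − 122.9042
x = -1.14443 / -2.0004 = 0.57210 → 57.21% Sb-121, 42.79% Sb-123.

Sb-121: 57.21%, Sb-123: 42.79%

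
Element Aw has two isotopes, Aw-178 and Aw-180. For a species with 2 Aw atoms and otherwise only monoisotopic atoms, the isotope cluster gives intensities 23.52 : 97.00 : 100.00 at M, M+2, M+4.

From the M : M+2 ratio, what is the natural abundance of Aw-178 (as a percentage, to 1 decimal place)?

Let p = fractional abundance of Aw-178. I(M+2)/I(M) = [C(2,1)·p^1·(1−p)] / p^2 = 2·(1−p)/p = 97.00/23.52 = 4.1241
(1−p)/p = 4.1241/2 = 2.0621  ⇒  p = 1/(1 + 2.0621) = 0.3266
Aw-178: 32.7%, Aw-180: 67.3%.

32.7%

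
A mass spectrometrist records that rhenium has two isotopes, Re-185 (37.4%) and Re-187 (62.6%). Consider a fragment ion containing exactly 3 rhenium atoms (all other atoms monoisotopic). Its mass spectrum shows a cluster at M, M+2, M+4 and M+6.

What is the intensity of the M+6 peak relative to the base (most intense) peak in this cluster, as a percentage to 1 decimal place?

55.8%

Term probabilities: M 0.0523, M+2 0.2627, M+4 0.4397, M+6 0.2453. Base peak = M+4.
P(M+4) = C(3,2) × 0.374^1 × 0.626^2 = 3 × 0.3740 × 0.391876 = 0.439685 (base)
P(M+6) = C(3,3) × 0.374^0 × 0.626^3 = 1 × 1.0000 × 0.24531438 = 0.245314
Relative intensity = 0.245314 / 0.439685 × 100 = 55.8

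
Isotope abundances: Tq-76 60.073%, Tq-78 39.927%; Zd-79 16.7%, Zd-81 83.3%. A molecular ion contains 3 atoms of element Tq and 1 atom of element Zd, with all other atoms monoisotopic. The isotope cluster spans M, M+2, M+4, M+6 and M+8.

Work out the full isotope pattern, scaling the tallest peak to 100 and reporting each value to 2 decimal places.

Element Tq pattern (n=3): 0.21678936 : 0.43226152 : 0.28729888 : 0.06365024
Element Zd pattern (n=1): 0.1670 : 0.8330
Convolve the two distributions (both contribute in 2-u steps):
  M: 0.21678936×0.1670 = 0.036204
  M+2: 0.21678936×0.8330 + 0.43226152×0.1670 = 0.252773
  M+4: 0.43226152×0.8330 + 0.28729888×0.1670 = 0.408053
  M+6: 0.28729888×0.8330 + 0.06365024×0.1670 = 0.249950
  M+8: 0.06365024×0.8330 = 0.053021
Scale to base peak (0.408053) = 100: 8.87 : 61.95 : 100.00 : 61.25 : 12.99

8.87 : 61.95 : 100.00 : 61.25 : 12.99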